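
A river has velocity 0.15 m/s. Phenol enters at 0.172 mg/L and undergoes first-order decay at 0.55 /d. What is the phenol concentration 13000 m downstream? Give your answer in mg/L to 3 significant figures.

0.0991 mg/L

Travel time t = 13000 m / 0.15 m/s = 1.3e+04/0.15 = 8.667e+04 s = 1.003 d.
First-order decay: C = 0.172·exp(−0.55·1.003) = 0.172·0.576 = 0.09907 mg/L.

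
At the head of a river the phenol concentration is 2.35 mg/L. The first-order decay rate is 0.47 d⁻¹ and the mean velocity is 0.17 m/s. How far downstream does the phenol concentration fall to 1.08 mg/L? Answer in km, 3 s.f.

24.3 km

From C = C₀·e^(−kt), t = ln(C₀/C)/k = ln(2.35/1.08)/0.47 = 0.7775/0.47 = 1.654 d.
Distance = v·t = 0.17 m/s × 1.429e+05 s = 2.43e+04 m = 24.3 km.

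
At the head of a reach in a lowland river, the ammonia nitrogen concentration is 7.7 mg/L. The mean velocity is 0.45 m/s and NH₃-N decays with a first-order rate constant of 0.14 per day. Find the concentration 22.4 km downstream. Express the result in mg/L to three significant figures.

7.10 mg/L

Travel time t = 22.4 km / 0.45 m/s = 2.24e+04/0.45 = 4.978e+04 s = 0.5761 d.
First-order decay: C = 7.7·exp(−0.14·0.5761) = 7.7·0.9225 = 7.103 mg/L.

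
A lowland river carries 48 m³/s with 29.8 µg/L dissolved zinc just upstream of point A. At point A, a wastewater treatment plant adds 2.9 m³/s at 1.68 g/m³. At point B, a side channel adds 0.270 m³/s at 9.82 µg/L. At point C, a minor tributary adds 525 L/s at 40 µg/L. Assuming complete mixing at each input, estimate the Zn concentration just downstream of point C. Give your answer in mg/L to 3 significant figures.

0.122 mg/L

29.8 µg/L = 0.0298 mg/L.
After input A: C = (48·0.0298 + 2.9·1.68) / 50.9 = 0.1238 mg/L.
9.82 µg/L = 0.00982 mg/L.
After input B: C = (50.9·0.1238 + 0.27·0.00982) / 51.17 = 0.1232 mg/L.
525 L/s = 0.525 m³/s.
40 µg/L = 0.04 mg/L.
After input C: C = (51.17·0.1232 + 0.525·0.04) / 51.7 = 0.1224 mg/L.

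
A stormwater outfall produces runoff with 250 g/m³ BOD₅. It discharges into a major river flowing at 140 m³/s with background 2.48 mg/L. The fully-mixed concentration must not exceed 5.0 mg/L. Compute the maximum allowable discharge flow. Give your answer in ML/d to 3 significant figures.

124 ML/d

Mass balance at complete mixing: C_std·(Q_w + Q_r) = Q_w·C_e + Q_r·C_b.
Rearranging, Q_w = Q_r·(C_std − C_b)/(C_e − C_std) = 140·(5 − 2.48) / (250 − 5) = 1.44 m³/s.
= 124.4 ML/d.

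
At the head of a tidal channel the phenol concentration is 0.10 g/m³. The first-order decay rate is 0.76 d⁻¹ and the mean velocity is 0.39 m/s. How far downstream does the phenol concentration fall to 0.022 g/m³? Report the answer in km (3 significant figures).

From C = C₀·e^(−kt), t = ln(C₀/C)/k = ln(0.10/0.022)/0.76 = 1.514/0.76 = 1.992 d.
Distance = v·t = 0.39 m/s × 1.721e+05 s = 6.713e+04 m = 67.13 km.

67.1 km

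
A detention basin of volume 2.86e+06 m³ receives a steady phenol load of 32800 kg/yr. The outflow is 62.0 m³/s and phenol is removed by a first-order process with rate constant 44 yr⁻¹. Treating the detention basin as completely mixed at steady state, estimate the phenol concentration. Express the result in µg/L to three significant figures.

15.8 µg/L

Outflow Q = 62.0 m³/s × 3.156e+07 s/yr = 1.957e+09 m³/yr.
Steady-state CSTR mass balance: W = Q·C + k·V·C, so C = W/(Q + kV).
Q + kV = 1.957e+09 + 44·2.86e+06 = 2.082e+09 m³/yr.
C = 32800/2.082e+09 = 1.575e-05 kg/m³ = 0.01575 mg/L = 15.75 µg/L.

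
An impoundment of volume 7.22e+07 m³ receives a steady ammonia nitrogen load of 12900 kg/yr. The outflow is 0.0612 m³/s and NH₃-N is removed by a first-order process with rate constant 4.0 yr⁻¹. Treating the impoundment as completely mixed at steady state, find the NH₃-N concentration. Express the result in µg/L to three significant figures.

Outflow Q = 0.0612 m³/s × 3.156e+07 s/yr = 1.931e+06 m³/yr.
Steady-state CSTR mass balance: W = Q·C + k·V·C, so C = W/(Q + kV).
Q + kV = 1.931e+06 + 4.0·7.22e+07 = 2.907e+08 m³/yr.
C = 12900/2.907e+08 = 4.437e-05 kg/m³ = 0.04437 mg/L = 44.37 µg/L.

44.4 µg/L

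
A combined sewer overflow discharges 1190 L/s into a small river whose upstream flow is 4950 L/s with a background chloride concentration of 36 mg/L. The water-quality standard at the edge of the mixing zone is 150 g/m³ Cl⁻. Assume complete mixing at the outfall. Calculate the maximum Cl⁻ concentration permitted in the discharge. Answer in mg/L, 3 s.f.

1190 L/s = 1.19 m³/s.
4950 L/s = 4.95 m³/s.
Mass balance: 150·6.14 = 1.19·Cₑ + 4.95·36.
Cₑ = (921 − 178.2) / 1.19 = 624.2 mg/L.

624 mg/L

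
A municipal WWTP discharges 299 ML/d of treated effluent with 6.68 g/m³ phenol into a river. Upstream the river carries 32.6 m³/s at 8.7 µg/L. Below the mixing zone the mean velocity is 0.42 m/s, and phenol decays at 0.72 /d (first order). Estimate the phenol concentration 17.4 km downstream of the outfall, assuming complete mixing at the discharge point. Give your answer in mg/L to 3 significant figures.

0.459 mg/L

299 ML/d = 3.461 m³/s.
8.7 µg/L = 0.0087 mg/L.
After complete mixing, C₀ = (3.461·6.68 + 32.6·0.0087) / 36.06 = 0.6489 mg/L.
Travel time t = 1.74e+04 m / 0.42 m/s = 4.143e+04 s = 0.4795 d.
C = 0.6489·exp(−0.72·0.4795) = 0.6489·0.7081 = 0.4595 mg/L.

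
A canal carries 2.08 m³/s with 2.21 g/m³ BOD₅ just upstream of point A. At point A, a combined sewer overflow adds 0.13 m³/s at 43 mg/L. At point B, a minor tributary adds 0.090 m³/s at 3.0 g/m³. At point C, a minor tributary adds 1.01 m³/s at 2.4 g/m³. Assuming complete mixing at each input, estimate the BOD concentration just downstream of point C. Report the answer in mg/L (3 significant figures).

3.89 mg/L

After input A: C = (2.08·2.21 + 0.13·43) / 2.21 = 4.609 mg/L.
After input B: C = (2.21·4.609 + 0.09·3) / 2.3 = 4.546 mg/L.
After input C: C = (2.3·4.546 + 1.01·2.4) / 3.31 = 3.891 mg/L.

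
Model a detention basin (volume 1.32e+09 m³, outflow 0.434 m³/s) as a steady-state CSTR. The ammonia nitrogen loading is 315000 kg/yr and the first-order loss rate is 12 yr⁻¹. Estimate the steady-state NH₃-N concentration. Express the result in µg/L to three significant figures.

19.9 µg/L

Outflow Q = 0.434 m³/s × 3.156e+07 s/yr = 1.37e+07 m³/yr.
Steady-state CSTR mass balance: W = Q·C + k·V·C, so C = W/(Q + kV).
Q + kV = 1.37e+07 + 12·1.32e+09 = 1.585e+10 m³/yr.
C = 315000/1.585e+10 = 1.987e-05 kg/m³ = 0.01987 mg/L = 19.87 µg/L.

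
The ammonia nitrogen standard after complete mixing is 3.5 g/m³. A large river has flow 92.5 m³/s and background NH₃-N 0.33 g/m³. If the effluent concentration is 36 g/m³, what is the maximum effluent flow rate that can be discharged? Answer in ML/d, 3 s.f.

780 ML/d

Mass balance at complete mixing: C_std·(Q_w + Q_r) = Q_w·C_e + Q_r·C_b.
Rearranging, Q_w = Q_r·(C_std − C_b)/(C_e − C_std) = 92.5·(3.5 − 0.33) / (36 − 3.5) = 9.022 m³/s.
= 779.5 ML/d.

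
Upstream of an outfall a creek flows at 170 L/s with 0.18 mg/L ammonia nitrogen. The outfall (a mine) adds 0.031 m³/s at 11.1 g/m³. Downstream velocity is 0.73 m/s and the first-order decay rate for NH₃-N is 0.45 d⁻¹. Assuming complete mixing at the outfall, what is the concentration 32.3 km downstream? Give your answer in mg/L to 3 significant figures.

1.48 mg/L

170 L/s = 0.17 m³/s.
After complete mixing, C₀ = (0.031·11.1 + 0.17·0.18) / 0.201 = 1.864 mg/L.
Travel time t = 3.23e+04 m / 0.73 m/s = 4.425e+04 s = 0.5121 d.
C = 1.864·exp(−0.45·0.5121) = 1.864·0.7942 = 1.48 mg/L.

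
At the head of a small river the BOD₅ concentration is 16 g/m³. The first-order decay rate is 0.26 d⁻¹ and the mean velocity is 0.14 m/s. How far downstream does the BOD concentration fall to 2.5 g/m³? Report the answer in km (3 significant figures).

From C = C₀·e^(−kt), t = ln(C₀/C)/k = ln(16/2.5)/0.26 = 1.856/0.26 = 7.14 d.
Distance = v·t = 0.14 m/s × 6.169e+05 s = 8.636e+04 m = 86.36 km.

86.4 km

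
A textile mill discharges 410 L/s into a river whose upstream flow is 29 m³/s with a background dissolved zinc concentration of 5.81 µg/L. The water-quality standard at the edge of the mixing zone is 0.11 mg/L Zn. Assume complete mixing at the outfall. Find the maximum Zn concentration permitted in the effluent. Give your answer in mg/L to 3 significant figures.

7.48 mg/L

410 L/s = 0.41 m³/s.
5.81 µg/L = 0.00581 mg/L.
Mass balance: 0.11·29.41 = 0.41·Cₑ + 29·0.00581.
Cₑ = (3.235 − 0.1685) / 0.41 = 7.48 mg/L.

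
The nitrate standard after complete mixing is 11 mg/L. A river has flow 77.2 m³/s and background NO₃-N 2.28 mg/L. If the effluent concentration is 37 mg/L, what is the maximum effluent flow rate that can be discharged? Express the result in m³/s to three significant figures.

Mass balance at complete mixing: C_std·(Q_w + Q_r) = Q_w·C_e + Q_r·C_b.
Rearranging, Q_w = Q_r·(C_std − C_b)/(C_e − C_std) = 77.2·(11 − 2.28) / (37 − 11) = 25.89 m³/s.

25.9 m³/s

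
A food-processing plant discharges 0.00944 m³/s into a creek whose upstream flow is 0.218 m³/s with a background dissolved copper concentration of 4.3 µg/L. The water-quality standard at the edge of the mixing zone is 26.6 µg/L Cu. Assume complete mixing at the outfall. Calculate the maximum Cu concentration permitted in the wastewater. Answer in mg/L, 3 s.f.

4.3 µg/L = 0.0043 mg/L.
26.6 µg/L = 0.0266 mg/L.
Mass balance: 0.0266·0.2274 = 0.00944·Cₑ + 0.218·0.0043.
Cₑ = (0.00605 − 0.0009374) / 0.00944 = 0.5416 mg/L.

0.542 mg/L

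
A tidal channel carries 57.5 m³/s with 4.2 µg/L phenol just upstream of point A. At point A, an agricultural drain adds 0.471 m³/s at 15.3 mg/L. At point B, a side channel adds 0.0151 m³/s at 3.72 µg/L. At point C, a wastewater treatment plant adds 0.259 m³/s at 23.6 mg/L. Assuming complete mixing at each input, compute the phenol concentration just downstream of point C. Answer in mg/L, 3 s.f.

4.2 µg/L = 0.0042 mg/L.
After input A: C = (57.5·0.0042 + 0.471·15.3) / 57.97 = 0.1285 mg/L.
3.72 µg/L = 0.00372 mg/L.
After input B: C = (57.97·0.1285 + 0.0151·0.00372) / 57.99 = 0.1284 mg/L.
After input C: C = (57.99·0.1284 + 0.259·23.6) / 58.25 = 0.2328 mg/L.

0.233 mg/L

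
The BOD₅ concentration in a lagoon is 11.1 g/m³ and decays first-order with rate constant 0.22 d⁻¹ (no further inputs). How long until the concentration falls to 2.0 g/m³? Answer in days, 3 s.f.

7.79 d

t = ln(C₀/C)/k = ln(11.1/2.0)/0.22 = 1.714/0.22 = 7.79 d.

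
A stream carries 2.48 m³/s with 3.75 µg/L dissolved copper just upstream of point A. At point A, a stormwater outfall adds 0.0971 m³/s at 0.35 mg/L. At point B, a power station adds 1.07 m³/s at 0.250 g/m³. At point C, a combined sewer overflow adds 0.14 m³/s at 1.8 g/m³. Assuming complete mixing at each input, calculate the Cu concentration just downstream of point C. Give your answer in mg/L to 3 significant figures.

3.75 µg/L = 0.00375 mg/L.
After input A: C = (2.48·0.00375 + 0.0971·0.35) / 2.577 = 0.0168 mg/L.
After input B: C = (2.577·0.0168 + 1.07·0.25) / 3.647 = 0.08521 mg/L.
After input C: C = (3.647·0.08521 + 0.14·1.8) / 3.787 = 0.1486 mg/L.

0.149 mg/L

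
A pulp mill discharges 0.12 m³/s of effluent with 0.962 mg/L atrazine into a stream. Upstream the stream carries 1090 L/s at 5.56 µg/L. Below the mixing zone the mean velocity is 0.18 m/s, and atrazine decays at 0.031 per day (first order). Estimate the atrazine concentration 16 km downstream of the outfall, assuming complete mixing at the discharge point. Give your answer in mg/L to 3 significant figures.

0.0973 mg/L

1090 L/s = 1.09 m³/s.
5.56 µg/L = 0.00556 mg/L.
After complete mixing, C₀ = (0.12·0.962 + 1.09·0.00556) / 1.21 = 0.1004 mg/L.
Travel time t = 1.6e+04 m / 0.18 m/s = 8.889e+04 s = 1.029 d.
C = 0.1004·exp(−0.031·1.029) = 0.1004·0.9686 = 0.09726 mg/L.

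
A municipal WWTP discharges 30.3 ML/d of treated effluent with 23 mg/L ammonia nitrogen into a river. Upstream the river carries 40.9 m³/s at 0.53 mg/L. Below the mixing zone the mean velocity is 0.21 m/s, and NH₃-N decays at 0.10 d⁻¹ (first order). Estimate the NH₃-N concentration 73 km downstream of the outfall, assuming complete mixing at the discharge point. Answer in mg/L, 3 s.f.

30.3 ML/d = 0.3507 m³/s.
After complete mixing, C₀ = (0.3507·23 + 40.9·0.53) / 41.25 = 0.721 mg/L.
Travel time t = 7.3e+04 m / 0.21 m/s = 3.476e+05 s = 4.023 d.
C = 0.721·exp(−0.10·4.023) = 0.721·0.6688 = 0.4822 mg/L.

0.482 mg/L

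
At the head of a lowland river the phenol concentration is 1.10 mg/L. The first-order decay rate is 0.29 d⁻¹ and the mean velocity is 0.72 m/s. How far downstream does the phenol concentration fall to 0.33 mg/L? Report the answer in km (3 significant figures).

From C = C₀·e^(−kt), t = ln(C₀/C)/k = ln(1.10/0.33)/0.29 = 1.204/0.29 = 4.152 d.
Distance = v·t = 0.72 m/s × 3.587e+05 s = 2.583e+05 m = 258.3 km.

258 km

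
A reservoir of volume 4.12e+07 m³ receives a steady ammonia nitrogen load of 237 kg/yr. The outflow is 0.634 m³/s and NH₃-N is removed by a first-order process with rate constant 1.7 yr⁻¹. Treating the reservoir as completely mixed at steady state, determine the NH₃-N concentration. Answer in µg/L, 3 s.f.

2.63 µg/L

Outflow Q = 0.634 m³/s × 3.156e+07 s/yr = 2.001e+07 m³/yr.
Steady-state CSTR mass balance: W = Q·C + k·V·C, so C = W/(Q + kV).
Q + kV = 2.001e+07 + 1.7·4.12e+07 = 9.005e+07 m³/yr.
C = 237/9.005e+07 = 2.632e-06 kg/m³ = 0.002632 mg/L = 2.632 µg/L.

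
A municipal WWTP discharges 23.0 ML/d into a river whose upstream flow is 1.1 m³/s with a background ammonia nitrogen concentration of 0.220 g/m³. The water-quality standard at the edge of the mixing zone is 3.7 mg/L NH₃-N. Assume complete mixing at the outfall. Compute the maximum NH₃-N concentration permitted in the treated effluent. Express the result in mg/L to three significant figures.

18.1 mg/L

23.0 ML/d = 0.2662 m³/s.
Mass balance: 3.7·1.366 = 0.2662·Cₑ + 1.1·0.22.
Cₑ = (5.055 − 0.242) / 0.2662 = 18.08 mg/L.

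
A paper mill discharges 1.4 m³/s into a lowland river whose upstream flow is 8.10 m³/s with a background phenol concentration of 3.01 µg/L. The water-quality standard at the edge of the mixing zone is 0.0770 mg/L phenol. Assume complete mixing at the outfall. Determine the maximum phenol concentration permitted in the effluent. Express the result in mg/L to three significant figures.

0.505 mg/L

3.01 µg/L = 0.00301 mg/L.
Mass balance: 0.077·9.5 = 1.4·Cₑ + 8.1·0.00301.
Cₑ = (0.7315 − 0.02438) / 1.4 = 0.5051 mg/L.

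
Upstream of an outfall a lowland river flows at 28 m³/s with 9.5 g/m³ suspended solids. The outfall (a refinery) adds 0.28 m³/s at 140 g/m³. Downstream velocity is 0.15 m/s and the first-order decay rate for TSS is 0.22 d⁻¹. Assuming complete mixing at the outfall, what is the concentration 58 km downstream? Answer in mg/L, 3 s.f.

4.03 mg/L

After complete mixing, C₀ = (0.28·140 + 28·9.5) / 28.28 = 10.79 mg/L.
Travel time t = 5.8e+04 m / 0.15 m/s = 3.867e+05 s = 4.475 d.
C = 10.79·exp(−0.22·4.475) = 10.79·0.3736 = 4.032 mg/L.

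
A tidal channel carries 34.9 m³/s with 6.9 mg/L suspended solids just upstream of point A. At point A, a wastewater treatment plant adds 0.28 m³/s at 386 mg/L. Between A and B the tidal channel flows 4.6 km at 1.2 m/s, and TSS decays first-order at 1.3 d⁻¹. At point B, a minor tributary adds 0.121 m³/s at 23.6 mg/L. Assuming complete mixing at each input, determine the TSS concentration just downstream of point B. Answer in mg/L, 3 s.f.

9.41 mg/L

After input A: C = (34.9·6.9 + 0.28·386) / 35.18 = 9.917 mg/L.
Over the 4.6 km reach to input B (t = 3833 s = 0.04437 d), decay gives C = 9.917·exp(−1.3·0.04437) = 9.361 mg/L.
After input B: C = (35.18·9.361 + 0.121·23.6) / 35.3 = 9.41 mg/L.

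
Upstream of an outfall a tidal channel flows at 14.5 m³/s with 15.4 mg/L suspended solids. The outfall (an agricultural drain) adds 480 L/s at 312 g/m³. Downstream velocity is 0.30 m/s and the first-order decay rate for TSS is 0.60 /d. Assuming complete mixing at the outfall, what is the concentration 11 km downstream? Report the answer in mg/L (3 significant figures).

19.3 mg/L

480 L/s = 0.48 m³/s.
After complete mixing, C₀ = (0.48·312 + 14.5·15.4) / 14.98 = 24.9 mg/L.
Travel time t = 1.1e+04 m / 0.30 m/s = 3.667e+04 s = 0.4244 d.
C = 24.9·exp(−0.60·0.4244) = 24.9·0.7752 = 19.31 mg/L.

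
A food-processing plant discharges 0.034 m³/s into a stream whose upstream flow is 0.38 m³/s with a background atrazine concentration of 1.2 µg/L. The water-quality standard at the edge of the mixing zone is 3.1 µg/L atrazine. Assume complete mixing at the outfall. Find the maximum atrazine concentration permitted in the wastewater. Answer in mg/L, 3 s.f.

0.0243 mg/L

1.2 µg/L = 0.0012 mg/L.
3.1 µg/L = 0.0031 mg/L.
Mass balance: 0.0031·0.414 = 0.034·Cₑ + 0.38·0.0012.
Cₑ = (0.001283 − 0.000456) / 0.034 = 0.02434 mg/L.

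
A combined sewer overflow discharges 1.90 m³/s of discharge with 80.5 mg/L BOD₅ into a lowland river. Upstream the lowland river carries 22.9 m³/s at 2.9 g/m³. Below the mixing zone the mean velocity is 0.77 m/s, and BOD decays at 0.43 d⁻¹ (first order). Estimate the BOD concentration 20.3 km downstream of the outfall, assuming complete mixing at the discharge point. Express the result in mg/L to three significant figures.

After complete mixing, C₀ = (1.9·80.5 + 22.9·2.9) / 24.8 = 8.845 mg/L.
Travel time t = 2.03e+04 m / 0.77 m/s = 2.636e+04 s = 0.3051 d.
C = 8.845·exp(−0.43·0.3051) = 8.845·0.877 = 7.758 mg/L.

7.76 mg/L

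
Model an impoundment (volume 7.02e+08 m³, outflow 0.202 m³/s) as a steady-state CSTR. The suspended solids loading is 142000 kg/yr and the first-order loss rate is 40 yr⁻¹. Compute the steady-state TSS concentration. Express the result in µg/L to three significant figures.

Outflow Q = 0.202 m³/s × 3.156e+07 s/yr = 6.375e+06 m³/yr.
Steady-state CSTR mass balance: W = Q·C + k·V·C, so C = W/(Q + kV).
Q + kV = 6.375e+06 + 40·7.02e+08 = 2.809e+10 m³/yr.
C = 142000/2.809e+10 = 5.056e-06 kg/m³ = 0.005056 mg/L = 5.056 µg/L.

5.06 µg/L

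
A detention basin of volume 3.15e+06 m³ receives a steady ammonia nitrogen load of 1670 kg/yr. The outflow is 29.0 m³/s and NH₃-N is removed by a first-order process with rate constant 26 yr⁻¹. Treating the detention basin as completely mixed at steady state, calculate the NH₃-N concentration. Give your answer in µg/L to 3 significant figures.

1.67 µg/L

Outflow Q = 29.0 m³/s × 3.156e+07 s/yr = 9.152e+08 m³/yr.
Steady-state CSTR mass balance: W = Q·C + k·V·C, so C = W/(Q + kV).
Q + kV = 9.152e+08 + 26·3.15e+06 = 9.971e+08 m³/yr.
C = 1670/9.971e+08 = 1.675e-06 kg/m³ = 0.001675 mg/L = 1.675 µg/L.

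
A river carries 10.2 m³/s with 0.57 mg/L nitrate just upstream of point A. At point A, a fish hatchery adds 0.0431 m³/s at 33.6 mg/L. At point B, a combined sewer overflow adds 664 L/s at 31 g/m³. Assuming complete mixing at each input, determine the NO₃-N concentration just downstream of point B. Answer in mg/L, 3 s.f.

After input A: C = (10.2·0.57 + 0.0431·33.6) / 10.24 = 0.709 mg/L.
664 L/s = 0.664 m³/s.
After input B: C = (10.24·0.709 + 0.664·31) / 10.91 = 2.553 mg/L.

2.55 mg/L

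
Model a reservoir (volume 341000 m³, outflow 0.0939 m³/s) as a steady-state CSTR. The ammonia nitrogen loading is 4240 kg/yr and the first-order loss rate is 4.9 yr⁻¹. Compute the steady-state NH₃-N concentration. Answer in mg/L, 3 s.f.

Outflow Q = 0.0939 m³/s × 3.156e+07 s/yr = 2.963e+06 m³/yr.
Steady-state CSTR mass balance: W = Q·C + k·V·C, so C = W/(Q + kV).
Q + kV = 2.963e+06 + 4.9·341000 = 4.634e+06 m³/yr.
C = 4240/4.634e+06 = 0.0009149 kg/m³ = 0.9149 mg/L.

0.915 mg/L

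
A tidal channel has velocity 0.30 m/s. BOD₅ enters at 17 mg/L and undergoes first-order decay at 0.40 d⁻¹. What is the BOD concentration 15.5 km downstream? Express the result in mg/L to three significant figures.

Travel time t = 15.5 km / 0.30 m/s = 1.55e+04/0.30 = 5.167e+04 s = 0.598 d.
First-order decay: C = 17·exp(−0.40·0.598) = 17·0.7873 = 13.38 mg/L.

13.4 mg/L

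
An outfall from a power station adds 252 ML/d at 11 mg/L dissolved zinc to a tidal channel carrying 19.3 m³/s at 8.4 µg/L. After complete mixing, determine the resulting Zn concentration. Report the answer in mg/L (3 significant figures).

252 ML/d = 2.917 m³/s.
8.4 µg/L = 0.0084 mg/L.
Conservation of mass across the mixing zone: C = (2.917·11 + 19.3·0.0084) / (2.917 + 19.3) = 32.25/22.22 = 1.451 mg/L.

1.45 mg/L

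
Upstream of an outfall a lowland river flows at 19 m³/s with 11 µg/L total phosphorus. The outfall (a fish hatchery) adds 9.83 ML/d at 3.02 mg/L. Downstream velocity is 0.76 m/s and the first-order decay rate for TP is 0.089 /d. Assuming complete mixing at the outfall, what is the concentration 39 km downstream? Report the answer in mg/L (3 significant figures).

9.83 ML/d = 0.1138 m³/s.
11 µg/L = 0.011 mg/L.
After complete mixing, C₀ = (0.1138·3.02 + 19·0.011) / 19.11 = 0.02891 mg/L.
Travel time t = 3.9e+04 m / 0.76 m/s = 5.132e+04 s = 0.5939 d.
C = 0.02891·exp(−0.089·0.5939) = 0.02891·0.9485 = 0.02742 mg/L.

0.0274 mg/L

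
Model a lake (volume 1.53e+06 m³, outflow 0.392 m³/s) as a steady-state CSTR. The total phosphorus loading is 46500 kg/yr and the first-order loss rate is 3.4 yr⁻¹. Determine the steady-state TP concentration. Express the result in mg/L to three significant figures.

Outflow Q = 0.392 m³/s × 3.156e+07 s/yr = 1.237e+07 m³/yr.
Steady-state CSTR mass balance: W = Q·C + k·V·C, so C = W/(Q + kV).
Q + kV = 1.237e+07 + 3.4·1.53e+06 = 1.757e+07 m³/yr.
C = 46500/1.757e+07 = 0.002646 kg/m³ = 2.646 mg/L.

2.65 mg/L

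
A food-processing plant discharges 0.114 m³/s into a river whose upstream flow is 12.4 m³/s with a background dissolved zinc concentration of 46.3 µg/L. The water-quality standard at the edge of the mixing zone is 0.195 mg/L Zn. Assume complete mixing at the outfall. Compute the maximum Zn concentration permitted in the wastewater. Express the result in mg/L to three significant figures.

46.3 µg/L = 0.0463 mg/L.
Mass balance: 0.195·12.51 = 0.114·Cₑ + 12.4·0.0463.
Cₑ = (2.44 − 0.5741) / 0.114 = 16.37 mg/L.

16.4 mg/L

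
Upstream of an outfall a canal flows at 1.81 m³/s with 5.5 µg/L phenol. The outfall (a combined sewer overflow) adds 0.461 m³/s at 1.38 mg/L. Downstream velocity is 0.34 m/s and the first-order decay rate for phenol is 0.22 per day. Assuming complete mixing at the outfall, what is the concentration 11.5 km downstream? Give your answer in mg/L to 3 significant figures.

5.5 µg/L = 0.0055 mg/L.
After complete mixing, C₀ = (0.461·1.38 + 1.81·0.0055) / 2.271 = 0.2845 mg/L.
Travel time t = 1.15e+04 m / 0.34 m/s = 3.382e+04 s = 0.3915 d.
C = 0.2845·exp(−0.22·0.3915) = 0.2845·0.9175 = 0.261 mg/L.

0.261 mg/L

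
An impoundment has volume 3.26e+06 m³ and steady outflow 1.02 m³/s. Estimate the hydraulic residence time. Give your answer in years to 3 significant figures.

Q = 1.02 m³/s × 3.156e+07 s/yr = 3.219e+07 m³/yr.
Hydraulic residence time τ = V/Q = 3.26e+06/3.219e+07 = 0.1013 yr.

0.101 yr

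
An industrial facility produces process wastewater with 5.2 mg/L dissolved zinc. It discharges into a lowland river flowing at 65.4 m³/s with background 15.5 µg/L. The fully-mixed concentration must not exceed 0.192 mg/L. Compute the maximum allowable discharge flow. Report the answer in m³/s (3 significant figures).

2.30 m³/s

15.5 µg/L = 0.0155 mg/L.
Mass balance at complete mixing: C_std·(Q_w + Q_r) = Q_w·C_e + Q_r·C_b.
Rearranging, Q_w = Q_r·(C_std − C_b)/(C_e − C_std) = 65.4·(0.192 − 0.0155) / (5.2 − 0.192) = 2.305 m³/s.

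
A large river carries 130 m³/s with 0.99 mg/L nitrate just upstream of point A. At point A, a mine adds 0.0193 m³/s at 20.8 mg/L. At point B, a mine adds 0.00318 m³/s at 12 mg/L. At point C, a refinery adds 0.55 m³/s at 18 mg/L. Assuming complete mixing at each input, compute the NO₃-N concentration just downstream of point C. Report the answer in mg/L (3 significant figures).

1.06 mg/L

After input A: C = (130·0.99 + 0.0193·20.8) / 130 = 0.9929 mg/L.
After input B: C = (130·0.9929 + 0.00318·12) / 130 = 0.9932 mg/L.
After input C: C = (130·0.9932 + 0.55·18) / 130.6 = 1.065 mg/L.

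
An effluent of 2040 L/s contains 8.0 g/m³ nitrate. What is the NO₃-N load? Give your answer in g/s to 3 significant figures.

2040 L/s = 2.04 m³/s.
Mass flux = Q·C = 2.04 m³/s × 8 g/m³ = 16.32 g/s.

16.3 g/s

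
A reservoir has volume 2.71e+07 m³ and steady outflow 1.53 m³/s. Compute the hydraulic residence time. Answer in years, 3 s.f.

Q = 1.53 m³/s × 3.156e+07 s/yr = 4.828e+07 m³/yr.
Hydraulic residence time τ = V/Q = 2.71e+07/4.828e+07 = 0.5613 yr.

0.561 yr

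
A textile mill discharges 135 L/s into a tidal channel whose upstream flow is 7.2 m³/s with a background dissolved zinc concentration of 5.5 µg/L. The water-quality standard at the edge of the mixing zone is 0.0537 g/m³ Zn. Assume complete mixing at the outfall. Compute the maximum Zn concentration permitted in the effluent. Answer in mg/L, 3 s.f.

135 L/s = 0.135 m³/s.
5.5 µg/L = 0.0055 mg/L.
Mass balance: 0.0537·7.335 = 0.135·Cₑ + 7.2·0.0055.
Cₑ = (0.3939 − 0.0396) / 0.135 = 2.624 mg/L.

2.62 mg/L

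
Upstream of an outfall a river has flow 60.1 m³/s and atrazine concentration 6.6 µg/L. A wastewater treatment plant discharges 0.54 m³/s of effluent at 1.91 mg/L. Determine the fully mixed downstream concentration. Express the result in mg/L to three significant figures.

0.0235 mg/L

6.6 µg/L = 0.0066 mg/L.
Conservation of mass across the mixing zone: C = (0.54·1.91 + 60.1·0.0066) / (0.54 + 60.1) = 1.428/60.64 = 0.02355 mg/L.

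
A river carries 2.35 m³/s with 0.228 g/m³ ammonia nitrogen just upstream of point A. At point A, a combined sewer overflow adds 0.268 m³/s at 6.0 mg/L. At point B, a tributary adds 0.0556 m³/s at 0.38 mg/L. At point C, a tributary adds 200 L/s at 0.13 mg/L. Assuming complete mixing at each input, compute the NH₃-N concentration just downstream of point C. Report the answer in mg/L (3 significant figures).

After input A: C = (2.35·0.228 + 0.268·6) / 2.618 = 0.8189 mg/L.
After input B: C = (2.618·0.8189 + 0.0556·0.38) / 2.674 = 0.8097 mg/L.
200 L/s = 0.2 m³/s.
After input C: C = (2.674·0.8097 + 0.2·0.13) / 2.874 = 0.7624 mg/L.

0.762 mg/L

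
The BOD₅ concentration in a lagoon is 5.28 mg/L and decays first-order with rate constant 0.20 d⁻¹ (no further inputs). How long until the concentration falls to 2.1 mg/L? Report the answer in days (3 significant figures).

t = ln(C₀/C)/k = ln(5.28/2.1)/0.20 = 0.922/0.20 = 4.61 d.

4.61 d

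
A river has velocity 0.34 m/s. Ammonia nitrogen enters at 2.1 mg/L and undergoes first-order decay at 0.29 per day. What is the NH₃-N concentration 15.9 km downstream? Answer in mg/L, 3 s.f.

1.79 mg/L

Travel time t = 15.9 km / 0.34 m/s = 1.59e+04/0.34 = 4.676e+04 s = 0.5413 d.
First-order decay: C = 2.1·exp(−0.29·0.5413) = 2.1·0.8547 = 1.795 mg/L.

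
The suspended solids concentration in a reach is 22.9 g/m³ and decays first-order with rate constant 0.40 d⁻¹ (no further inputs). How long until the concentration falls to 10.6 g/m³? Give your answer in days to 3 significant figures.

1.93 d

t = ln(C₀/C)/k = ln(22.9/10.6)/0.40 = 0.7703/0.40 = 1.926 d.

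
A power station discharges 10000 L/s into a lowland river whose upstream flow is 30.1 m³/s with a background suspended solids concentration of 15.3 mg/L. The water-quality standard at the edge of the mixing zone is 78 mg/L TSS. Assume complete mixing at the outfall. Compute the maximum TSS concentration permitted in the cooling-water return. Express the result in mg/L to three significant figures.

10000 L/s = 10 m³/s.
Mass balance: 78·40.1 = 10·Cₑ + 30.1·15.3.
Cₑ = (3128 − 460.5) / 10 = 266.7 mg/L.

267 mg/L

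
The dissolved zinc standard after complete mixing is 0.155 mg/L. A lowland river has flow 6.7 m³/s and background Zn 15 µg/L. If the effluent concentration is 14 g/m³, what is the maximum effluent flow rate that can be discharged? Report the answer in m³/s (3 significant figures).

0.0678 m³/s

15 µg/L = 0.015 mg/L.
Mass balance at complete mixing: C_std·(Q_w + Q_r) = Q_w·C_e + Q_r·C_b.
Rearranging, Q_w = Q_r·(C_std − C_b)/(C_e − C_std) = 6.7·(0.155 − 0.015) / (14 − 0.155) = 0.06775 m³/s.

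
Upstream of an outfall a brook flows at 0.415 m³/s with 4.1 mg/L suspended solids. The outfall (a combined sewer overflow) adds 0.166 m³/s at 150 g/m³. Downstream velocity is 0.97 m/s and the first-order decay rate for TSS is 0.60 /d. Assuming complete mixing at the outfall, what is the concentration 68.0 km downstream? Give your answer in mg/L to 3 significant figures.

After complete mixing, C₀ = (0.166·150 + 0.415·4.1) / 0.581 = 45.79 mg/L.
Travel time t = 6.8e+04 m / 0.97 m/s = 7.01e+04 s = 0.8114 d.
C = 45.79·exp(−0.60·0.8114) = 45.79·0.6146 = 28.14 mg/L.

28.1 mg/L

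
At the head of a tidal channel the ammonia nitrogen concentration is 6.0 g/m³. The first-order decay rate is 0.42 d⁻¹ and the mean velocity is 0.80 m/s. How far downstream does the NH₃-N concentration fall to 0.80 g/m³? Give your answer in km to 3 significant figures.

From C = C₀·e^(−kt), t = ln(C₀/C)/k = ln(6.0/0.80)/0.42 = 2.015/0.42 = 4.797 d.
Distance = v·t = 0.80 m/s × 4.145e+05 s = 3.316e+05 m = 331.6 km.

332 km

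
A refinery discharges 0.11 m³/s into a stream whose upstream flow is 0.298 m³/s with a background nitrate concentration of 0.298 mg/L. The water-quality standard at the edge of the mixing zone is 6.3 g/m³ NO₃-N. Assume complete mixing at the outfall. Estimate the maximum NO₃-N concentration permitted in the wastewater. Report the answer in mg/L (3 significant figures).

22.6 mg/L

Mass balance: 6.3·0.408 = 0.11·Cₑ + 0.298·0.298.
Cₑ = (2.57 − 0.0888) / 0.11 = 22.56 mg/L.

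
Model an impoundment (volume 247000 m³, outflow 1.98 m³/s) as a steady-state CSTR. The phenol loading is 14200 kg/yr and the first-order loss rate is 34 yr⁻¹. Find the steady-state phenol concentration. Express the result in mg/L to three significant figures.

Outflow Q = 1.98 m³/s × 3.156e+07 s/yr = 6.248e+07 m³/yr.
Steady-state CSTR mass balance: W = Q·C + k·V·C, so C = W/(Q + kV).
Q + kV = 6.248e+07 + 34·247000 = 7.088e+07 m³/yr.
C = 14200/7.088e+07 = 0.0002003 kg/m³ = 0.2003 mg/L.

0.200 mg/L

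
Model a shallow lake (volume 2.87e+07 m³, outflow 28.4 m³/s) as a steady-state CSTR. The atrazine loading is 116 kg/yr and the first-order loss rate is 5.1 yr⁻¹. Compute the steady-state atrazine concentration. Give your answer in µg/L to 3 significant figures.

0.111 µg/L

Outflow Q = 28.4 m³/s × 3.156e+07 s/yr = 8.962e+08 m³/yr.
Steady-state CSTR mass balance: W = Q·C + k·V·C, so C = W/(Q + kV).
Q + kV = 8.962e+08 + 5.1·2.87e+07 = 1.043e+09 m³/yr.
C = 116/1.043e+09 = 1.113e-07 kg/m³ = 0.0001113 mg/L = 0.1113 µg/L.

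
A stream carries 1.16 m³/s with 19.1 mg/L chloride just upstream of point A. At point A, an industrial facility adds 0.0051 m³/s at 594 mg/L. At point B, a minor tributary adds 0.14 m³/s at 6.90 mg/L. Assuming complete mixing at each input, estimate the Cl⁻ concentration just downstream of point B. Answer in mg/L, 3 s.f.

20.0 mg/L

After input A: C = (1.16·19.1 + 0.0051·594) / 1.165 = 21.62 mg/L.
After input B: C = (1.165·21.62 + 0.14·6.9) / 1.305 = 20.04 mg/L.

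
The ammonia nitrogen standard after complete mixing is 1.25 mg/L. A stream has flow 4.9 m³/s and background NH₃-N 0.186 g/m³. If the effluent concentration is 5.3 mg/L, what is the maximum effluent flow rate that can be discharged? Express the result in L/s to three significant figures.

Mass balance at complete mixing: C_std·(Q_w + Q_r) = Q_w·C_e + Q_r·C_b.
Rearranging, Q_w = Q_r·(C_std − C_b)/(C_e − C_std) = 4.9·(1.25 − 0.186) / (5.3 − 1.25) = 1.287 m³/s.
= 1287 L/s.

1290 L/s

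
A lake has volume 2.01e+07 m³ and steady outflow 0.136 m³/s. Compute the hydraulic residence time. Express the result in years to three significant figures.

4.68 yr

Q = 0.136 m³/s × 3.156e+07 s/yr = 4.292e+06 m³/yr.
Hydraulic residence time τ = V/Q = 2.01e+07/4.292e+06 = 4.683 yr.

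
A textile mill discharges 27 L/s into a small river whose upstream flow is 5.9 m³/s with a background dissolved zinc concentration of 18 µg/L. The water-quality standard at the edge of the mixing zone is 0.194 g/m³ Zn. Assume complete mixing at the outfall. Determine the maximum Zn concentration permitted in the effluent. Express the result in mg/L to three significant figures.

27 L/s = 0.027 m³/s.
18 µg/L = 0.018 mg/L.
Mass balance: 0.194·5.927 = 0.027·Cₑ + 5.9·0.018.
Cₑ = (1.15 − 0.1062) / 0.027 = 38.65 mg/L.

38.7 mg/L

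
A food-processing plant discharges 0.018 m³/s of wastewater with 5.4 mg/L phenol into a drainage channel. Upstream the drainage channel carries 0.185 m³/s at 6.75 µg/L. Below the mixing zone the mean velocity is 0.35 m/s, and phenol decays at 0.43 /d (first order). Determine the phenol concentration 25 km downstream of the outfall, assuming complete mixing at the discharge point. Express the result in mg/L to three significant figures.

0.340 mg/L

6.75 µg/L = 0.00675 mg/L.
After complete mixing, C₀ = (0.018·5.4 + 0.185·0.00675) / 0.203 = 0.485 mg/L.
Travel time t = 2.5e+04 m / 0.35 m/s = 7.143e+04 s = 0.8267 d.
C = 0.485·exp(−0.43·0.8267) = 0.485·0.7008 = 0.3399 mg/L.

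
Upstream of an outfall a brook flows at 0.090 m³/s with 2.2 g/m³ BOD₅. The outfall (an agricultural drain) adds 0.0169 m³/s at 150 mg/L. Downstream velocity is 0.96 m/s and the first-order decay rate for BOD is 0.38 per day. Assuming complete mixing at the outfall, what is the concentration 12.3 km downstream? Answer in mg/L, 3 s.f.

24.2 mg/L

After complete mixing, C₀ = (0.0169·150 + 0.09·2.2) / 0.1069 = 25.57 mg/L.
Travel time t = 1.23e+04 m / 0.96 m/s = 1.281e+04 s = 0.1483 d.
C = 25.57·exp(−0.38·0.1483) = 25.57·0.9452 = 24.17 mg/L.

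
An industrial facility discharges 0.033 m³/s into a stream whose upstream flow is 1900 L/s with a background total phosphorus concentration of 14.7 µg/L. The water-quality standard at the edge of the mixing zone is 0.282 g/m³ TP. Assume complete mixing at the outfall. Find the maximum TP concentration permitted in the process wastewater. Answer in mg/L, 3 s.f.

15.7 mg/L

1900 L/s = 1.9 m³/s.
14.7 µg/L = 0.0147 mg/L.
Mass balance: 0.282·1.933 = 0.033·Cₑ + 1.9·0.0147.
Cₑ = (0.5451 − 0.02793) / 0.033 = 15.67 mg/L.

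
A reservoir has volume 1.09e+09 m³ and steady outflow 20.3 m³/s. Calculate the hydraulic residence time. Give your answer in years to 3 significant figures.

Q = 20.3 m³/s × 3.156e+07 s/yr = 6.406e+08 m³/yr.
Hydraulic residence time τ = V/Q = 1.09e+09/6.406e+08 = 1.701 yr.

1.70 yr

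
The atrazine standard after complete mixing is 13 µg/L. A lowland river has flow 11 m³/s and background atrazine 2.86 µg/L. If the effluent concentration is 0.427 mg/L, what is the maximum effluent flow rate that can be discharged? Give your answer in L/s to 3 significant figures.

2.86 µg/L = 0.00286 mg/L.
13 µg/L = 0.013 mg/L.
Mass balance at complete mixing: C_std·(Q_w + Q_r) = Q_w·C_e + Q_r·C_b.
Rearranging, Q_w = Q_r·(C_std − C_b)/(C_e − C_std) = 11·(0.013 − 0.00286) / (0.427 − 0.013) = 0.2694 m³/s.
= 269.4 L/s.

269 L/s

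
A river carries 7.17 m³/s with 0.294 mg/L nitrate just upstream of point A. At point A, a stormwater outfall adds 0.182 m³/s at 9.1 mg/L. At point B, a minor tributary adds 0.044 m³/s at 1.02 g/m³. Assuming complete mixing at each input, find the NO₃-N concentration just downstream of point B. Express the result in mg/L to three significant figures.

After input A: C = (7.17·0.294 + 0.182·9.1) / 7.352 = 0.512 mg/L.
After input B: C = (7.352·0.512 + 0.044·1.02) / 7.396 = 0.515 mg/L.

0.515 mg/L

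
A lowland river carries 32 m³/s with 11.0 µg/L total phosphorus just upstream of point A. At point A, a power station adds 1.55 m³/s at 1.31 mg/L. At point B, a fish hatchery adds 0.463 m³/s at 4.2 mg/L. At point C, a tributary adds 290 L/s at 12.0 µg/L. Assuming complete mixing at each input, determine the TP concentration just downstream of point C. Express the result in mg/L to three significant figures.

0.126 mg/L

11.0 µg/L = 0.011 mg/L.
After input A: C = (32·0.011 + 1.55·1.31) / 33.55 = 0.07101 mg/L.
After input B: C = (33.55·0.07101 + 0.463·4.2) / 34.01 = 0.1272 mg/L.
290 L/s = 0.29 m³/s.
12.0 µg/L = 0.012 mg/L.
After input C: C = (34.01·0.1272 + 0.29·0.012) / 34.3 = 0.1262 mg/L.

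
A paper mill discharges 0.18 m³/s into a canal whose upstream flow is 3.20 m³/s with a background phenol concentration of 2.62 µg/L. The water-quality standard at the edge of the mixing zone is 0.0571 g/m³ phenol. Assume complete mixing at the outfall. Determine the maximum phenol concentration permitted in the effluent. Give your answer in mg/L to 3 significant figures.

1.03 mg/L

2.62 µg/L = 0.00262 mg/L.
Mass balance: 0.0571·3.38 = 0.18·Cₑ + 3.2·0.00262.
Cₑ = (0.193 − 0.008384) / 0.18 = 1.026 mg/L.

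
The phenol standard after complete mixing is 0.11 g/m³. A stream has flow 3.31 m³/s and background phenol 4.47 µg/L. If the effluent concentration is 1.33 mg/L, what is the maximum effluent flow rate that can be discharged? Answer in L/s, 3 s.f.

286 L/s

4.47 µg/L = 0.00447 mg/L.
Mass balance at complete mixing: C_std·(Q_w + Q_r) = Q_w·C_e + Q_r·C_b.
Rearranging, Q_w = Q_r·(C_std − C_b)/(C_e − C_std) = 3.31·(0.11 − 0.00447) / (1.33 − 0.11) = 0.2863 m³/s.
= 286.3 L/s.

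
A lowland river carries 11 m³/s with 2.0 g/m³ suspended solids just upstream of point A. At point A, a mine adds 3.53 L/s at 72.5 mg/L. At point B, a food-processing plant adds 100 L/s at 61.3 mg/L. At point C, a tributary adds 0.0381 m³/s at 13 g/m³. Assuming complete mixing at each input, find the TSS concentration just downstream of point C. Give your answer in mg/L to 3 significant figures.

2.59 mg/L

3.53 L/s = 0.00353 m³/s.
After input A: C = (11·2 + 0.00353·72.5) / 11 = 2.023 mg/L.
100 L/s = 0.1 m³/s.
After input B: C = (11·2.023 + 0.1·61.3) / 11.1 = 2.556 mg/L.
After input C: C = (11.1·2.556 + 0.0381·13) / 11.14 = 2.592 mg/L.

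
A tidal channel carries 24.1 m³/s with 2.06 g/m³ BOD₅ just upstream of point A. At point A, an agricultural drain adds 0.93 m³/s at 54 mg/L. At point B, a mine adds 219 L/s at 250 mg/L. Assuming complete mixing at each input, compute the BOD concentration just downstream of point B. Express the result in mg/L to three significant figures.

6.12 mg/L

After input A: C = (24.1·2.06 + 0.93·54) / 25.03 = 3.99 mg/L.
219 L/s = 0.219 m³/s.
After input B: C = (25.03·3.99 + 0.219·250) / 25.25 = 6.124 mg/L.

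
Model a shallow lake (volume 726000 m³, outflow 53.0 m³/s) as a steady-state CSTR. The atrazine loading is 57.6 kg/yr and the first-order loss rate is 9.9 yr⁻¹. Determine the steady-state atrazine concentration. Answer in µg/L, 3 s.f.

Outflow Q = 53.0 m³/s × 3.156e+07 s/yr = 1.673e+09 m³/yr.
Steady-state CSTR mass balance: W = Q·C + k·V·C, so C = W/(Q + kV).
Q + kV = 1.673e+09 + 9.9·726000 = 1.68e+09 m³/yr.
C = 57.6/1.68e+09 = 3.429e-08 kg/m³ = 3.429e-05 mg/L = 0.03429 µg/L.

0.0343 µg/L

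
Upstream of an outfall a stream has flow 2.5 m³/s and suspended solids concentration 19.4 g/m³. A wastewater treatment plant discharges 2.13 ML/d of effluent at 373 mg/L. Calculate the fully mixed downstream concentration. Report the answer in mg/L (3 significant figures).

22.9 mg/L

2.13 ML/d = 0.02465 m³/s.
Flow-weighted mixing gives C = (0.02465·373 + 2.5·19.4) / (0.02465 + 2.5) = 57.7/2.525 = 22.85 mg/L.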